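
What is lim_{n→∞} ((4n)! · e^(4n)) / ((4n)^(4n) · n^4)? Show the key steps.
lim = 0

Stirling: (4n)! ~ sqrt(2π·4n) · (4n/e)^(4n). Hence
  (4n)! · e^(4n) / (4n)^(4n) ~ sqrt(2π·4n).
Dividing by n^4: sqrt(2π·4n) / n^4 = sqrt(2π·4) · n^((1−8)/2), so the expression behaves like sqrt(2π·4) · n^((1−8)/2) → 0.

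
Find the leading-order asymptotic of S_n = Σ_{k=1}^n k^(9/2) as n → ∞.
S_n ~ (2/11) · n^(11/2)

Integral comparison: Σ_{k=1}^n k^(9/2) = ∫_0^n x^(9/2) dx + O(n^(9/2)). The integral is n^(1 + 9/2) / (1 + 9/2) = n^((9+2)/2) / ((9+2)/2) = (2/11) · n^(11/2).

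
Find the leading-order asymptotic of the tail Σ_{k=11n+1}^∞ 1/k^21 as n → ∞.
Σ_{k>11n} 1/k^21 ~ 1/(20 · (11n)^20)

Compare to the integral: ∫_{11n}^∞ x^(−21) dx = [−x^(−20)/20]_{11n}^∞ = 1/((21−1)·(11n)^20). Euler-Maclaurin then gives
  Σ_{k>11n} 1/k^21 = ∫_{11n}^∞ dx/x^21 − 1/(2·(11n)^21) + O(1/(11n)^22).
(Equivalently this is ζ(21) − Σ_{k≤11n} 1/k^21.)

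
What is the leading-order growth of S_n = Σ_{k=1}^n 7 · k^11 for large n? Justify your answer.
S_n ~ 7 · n^12 / 12

By integral comparison (Euler-Maclaurin), Σ_{k=1}^n 7 · k^11 = 7 · ∫_0^n x^11 dx + O(n^11) = 7 · n^12/12 + O(n^11). (Equivalently, Faulhaber's formula gives the same leading term.)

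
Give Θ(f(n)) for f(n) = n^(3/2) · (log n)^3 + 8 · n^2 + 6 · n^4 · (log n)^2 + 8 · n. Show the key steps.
f(n) ∈ Θ(n^4 · (log n)^2)

Compare the terms by growth order. For large n, n^a · (log n)^b dominates n^a' · (log n)^b' iff a > a', or (a = a' and b > b'). Ranking the 4 terms shows the dominant one is 6 · n^4 · (log n)^2. Hence f(n) ∈ Θ(n^4 · (log n)^2).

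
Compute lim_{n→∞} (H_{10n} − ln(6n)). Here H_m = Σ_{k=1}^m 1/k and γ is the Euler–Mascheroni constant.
lim = ln(5/3) + γ

By Euler-Maclaurin, H_m = ln m + γ + O(1/m). So
  H_{10n} − ln(6n) = ln(10n) + γ − ln(6n) + O(1/n)
                       = ln(10/6) + γ + O(1/n).
Hence the limit is ln(10/6) + γ (= ln(5/3)).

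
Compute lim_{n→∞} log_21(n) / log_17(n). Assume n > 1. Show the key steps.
lim = ln(17) / ln(21) = log_21(17)

Change of base: log_21(n) = ln n / ln 21 and log_17(n) = ln n / ln 17. The ratio is (ln n / ln 21) · (ln 17 / ln n) = ln 17 / ln 21, a constant independent of n. So the limit is ln 17 / ln 21 = log_21(17).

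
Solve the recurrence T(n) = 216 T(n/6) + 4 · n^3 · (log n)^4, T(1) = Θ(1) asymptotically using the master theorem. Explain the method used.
T(n) = Θ(n^3 · (log n)^5)

Here log_6 216 = 3 and f(n) = 4 · n^3 · (log n)^4 = Θ(n^(log_6 216) · (log n)^4). This is the extended Case 2 of the master theorem (f matches the critical exponent up to log factors), giving T(n) = Θ(n^(log_6 216) · (log n)^(4+1)) = Θ(n^3 · (log n)^5).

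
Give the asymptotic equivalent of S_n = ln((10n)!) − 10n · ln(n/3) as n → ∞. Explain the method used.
S_n ~ 10n · (ln 30 − 1) + O(ln n)

Stirling: ln((10n)!) = 10n ln(10n) − 10n + O(ln n).
  S_n = 10n ln(10n) − 10n − 10n ln(n/3) + O(ln n)
      = 10n ln(10n) − 10n ln n + 10n ln 3 − 10n + O(ln n)
      = 10n ln 10 + 10n ln 3 − 10n + O(ln n)
      = 10n (ln 30 − 1) + O(ln n).
Numerically ln(30) − 1 ≈ 2.4012.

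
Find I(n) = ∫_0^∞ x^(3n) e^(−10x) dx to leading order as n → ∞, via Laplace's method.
I(n) ~ (sqrt(2π·3n) / 10) · (3n/(10e))^(3n)

Write the integrand as exp(3n ln x − 10x) and set f(x) = 3n ln x − 10x. Then f'(x) = 3n/x − 10 = 0 at x* = 3n/10, and f''(x*) = −3n/x*^2 = −10^2/(3n). Laplace's method (interior maximum) gives
  I(n) ~ e^(f(x*)) · sqrt(2π / |f''(x*)|)
        = exp(3n ln(3n/10) − 3n) · sqrt(2π · 3n / 10^2)
        = (3n/10)^(3n) e^(−3n) · sqrt(2π·3n) / 10
        = (sqrt(2π·3n) / 10) · (3n/(10e))^(3n).
This matches Γ(3n+1)/10^(3n+1) with Stirling applied to Γ.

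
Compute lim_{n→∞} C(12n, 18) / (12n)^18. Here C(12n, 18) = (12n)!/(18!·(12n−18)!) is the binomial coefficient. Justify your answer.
lim = 1/18! = 1/6402373705728000

With N = 12n → ∞: C(N, 18) / N^18 = [N(N−1)…(N−17)] / (18! · N^18) = (1/18!) · 1 · (1 − 1/(12n)) · … · (1 − 17/(12n)). Each factor → 1 as N → ∞, so the limit is 1/18! = 1/6402373705728000.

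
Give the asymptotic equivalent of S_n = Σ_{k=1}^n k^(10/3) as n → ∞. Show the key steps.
S_n ~ (3/13) · n^(13/3)

Integral comparison: Σ_{k=1}^n k^(10/3) = ∫_0^n x^(10/3) dx + O(n^(10/3)). The integral is n^(1 + 10/3) / (1 + 10/3) = n^((10+3)/3) / ((10+3)/3) = (3/13) · n^(13/3).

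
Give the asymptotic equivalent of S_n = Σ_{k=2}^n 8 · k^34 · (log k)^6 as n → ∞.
S_n ~ 8 · n^35 · (log n)^6 / 35

By integral comparison, S_n = ∫_1^n 8 · x^34 · (log x)^6 dx + O(n^34 · (log n)^6). For the integral, the leading term of ∫_1^n x^34 (log x)^6 dx is n^35/35 · (log n)^6 (by repeated integration by parts; each step lowers the log-exponent and produces a relatively O(1/log n) correction). Hence S_n ~ 8 · n^35 · (log n)^6 / 35.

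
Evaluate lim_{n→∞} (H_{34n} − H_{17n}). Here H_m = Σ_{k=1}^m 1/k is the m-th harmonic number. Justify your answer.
lim = ln(34/17) = ln 2

Euler-Maclaurin gives H_m = ln m + γ + 1/(2m) + O(1/m^2). The γ and O(1/m) terms cancel in the difference:
  H_{34n} − H_{17n} = ln(34n) − ln(17n) + O(1/n) = ln(34/17) + O(1/n).
Hence the limit is ln(34/17) = ln 2.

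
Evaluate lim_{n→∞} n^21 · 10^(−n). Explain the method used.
lim = 0

Exponentials with base > 1 dominate every fixed polynomial: for any fixed c, n^c / 10^n → 0 as n → ∞ (e.g. by the ratio test, or by writing 10^n = e^(n ln 10) and noting e^(n ln 10) / n^c → ∞). Hence n^21 · 10^(−n) = n^21 / 10^n → 0.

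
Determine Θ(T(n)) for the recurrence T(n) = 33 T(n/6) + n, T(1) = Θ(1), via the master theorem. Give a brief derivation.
T(n) = Θ(n^(log_6 33))

Master theorem: compare f(n) = n to n^(log_6 33) where log_6 33 ≈ 1.951. Since 1 < log_6 33, we have f(n) = O(n^(log_6 33 − ε)) for some ε > 0 — Case 1. Hence T(n) = Θ(n^(log_6 33)).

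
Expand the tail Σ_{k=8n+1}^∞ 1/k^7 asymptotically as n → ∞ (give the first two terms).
Σ_{k>8n} 1/k^7 = 1/(6 · (8n)^6) − 1/(2 · (8n)^7) + O(1/(8n)^8)

Compare to the integral: ∫_{8n}^∞ x^(−7) dx = [−x^(−6)/6]_{8n}^∞ = 1/((7−1)·(8n)^6). The Euler-Maclaurin correction adds −f(8n)/2 = −1/(2·(8n)^7). Euler-Maclaurin then gives
  Σ_{k>8n} 1/k^7 = ∫_{8n}^∞ dx/x^7 − 1/(2·(8n)^7) + O(1/(8n)^8).
(Equivalently this is ζ(7) − Σ_{k≤8n} 1/k^7.)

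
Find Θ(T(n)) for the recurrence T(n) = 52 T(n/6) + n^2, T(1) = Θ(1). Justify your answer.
T(n) = Θ(n^(log_6 52))

Master theorem: compare f(n) = n^2 to n^(log_6 52) where log_6 52 ≈ 2.205. Since 2 < log_6 52, we have f(n) = O(n^(log_6 52 − ε)) for some ε > 0 — Case 1. Hence T(n) = Θ(n^(log_6 52)).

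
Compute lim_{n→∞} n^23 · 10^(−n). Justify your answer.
lim = 0

Exponentials with base > 1 dominate every fixed polynomial: for any fixed c, n^c / 10^n → 0 as n → ∞ (e.g. by the ratio test, or by writing 10^n = e^(n ln 10) and noting e^(n ln 10) / n^c → ∞). Hence n^23 · 10^(−n) = n^23 / 10^n → 0.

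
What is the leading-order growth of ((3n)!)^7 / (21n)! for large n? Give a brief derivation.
((3n)!)^7/(21n)! ~ ((2π·3n)^(6/2) / sqrt(7)) · 7^(−7·3n)  →  0

Write N = 3n. Stirling: N! ~ sqrt(2π N)(N/e)^N and (7N)! ~ sqrt(2π·7N)·(7N/e)^(7N).
  (N!)^7/(7N)! ~ (2π N)^(7/2) (N/e)^(7N) / [sqrt(2π·7N) (7N/e)^(7N)]
     = (2π N)^(7/2) / sqrt(2π·7N) · (N/(7N))^(7N)
     = (2π N)^((7−1)/2) / sqrt(7) · 7^(−7N).
Since 7^7 > 1, the factor 7^(−7N) decays exponentially, so the ratio → 0. Substituting N = 3n gives the stated form.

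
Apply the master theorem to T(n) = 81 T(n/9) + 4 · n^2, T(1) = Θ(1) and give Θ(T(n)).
T(n) = Θ(n^2 log n)

log_9 81 = 2, and f(n) = 4 · n^2 = Θ(n^(log_9 81)). This is Case 2 of the master theorem: T(n) = Θ(f(n) · log n) = Θ(n^2 log n).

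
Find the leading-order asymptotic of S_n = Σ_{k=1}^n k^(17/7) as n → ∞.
S_n ~ (7/24) · n^(24/7)

Integral comparison: Σ_{k=1}^n k^(17/7) = ∫_0^n x^(17/7) dx + O(n^(17/7)). The integral is n^(1 + 17/7) / (1 + 17/7) = n^((17+7)/7) / ((17+7)/7) = (7/24) · n^(24/7).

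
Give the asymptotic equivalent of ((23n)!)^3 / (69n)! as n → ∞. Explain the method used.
((23n)!)^3/(69n)! ~ ((2π·23n)^(2/2) / sqrt(3)) · 3^(−3·23n)  →  0

Write N = 23n. Stirling: N! ~ sqrt(2π N)(N/e)^N and (3N)! ~ sqrt(2π·3N)·(3N/e)^(3N).
  (N!)^3/(3N)! ~ (2π N)^(3/2) (N/e)^(3N) / [sqrt(2π·3N) (3N/e)^(3N)]
     = (2π N)^(3/2) / sqrt(2π·3N) · (N/(3N))^(3N)
     = (2π N)^((3−1)/2) / sqrt(3) · 3^(−3N).
Since 3^3 > 1, the factor 3^(−3N) decays exponentially, so the ratio → 0. Substituting N = 23n gives the stated form.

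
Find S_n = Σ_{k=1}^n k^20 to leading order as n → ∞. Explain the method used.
S_n ~ n^21 / 21

By integral comparison (Euler-Maclaurin), Σ_{k=1}^n k^20 = ∫_0^n x^20 dx + O(n^20) = n^21/21 + O(n^20). (Equivalently, Faulhaber's formula gives the same leading term.)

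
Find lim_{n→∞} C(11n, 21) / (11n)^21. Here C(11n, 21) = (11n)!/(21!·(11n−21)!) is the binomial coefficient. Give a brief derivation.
lim = 1/21! = 1/51090942171709440000

With N = 11n → ∞: C(N, 21) / N^21 = [N(N−1)…(N−20)] / (21! · N^21) = (1/21!) · 1 · (1 − 1/(11n)) · … · (1 − 20/(11n)). Each factor → 1 as N → ∞, so the limit is 1/21! = 1/51090942171709440000.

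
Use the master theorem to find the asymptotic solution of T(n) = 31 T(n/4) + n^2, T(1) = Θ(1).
T(n) = Θ(n^(log_4 31))

Master theorem: compare f(n) = n^2 to n^(log_4 31) where log_4 31 ≈ 2.477. Since 2 < log_4 31, we have f(n) = O(n^(log_4 31 − ε)) for some ε > 0 — Case 1. Hence T(n) = Θ(n^(log_4 31)).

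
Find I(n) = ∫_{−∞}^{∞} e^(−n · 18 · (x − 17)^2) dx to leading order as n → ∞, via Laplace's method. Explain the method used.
I(n) = sqrt(π/(18n))

Here φ(x) = 18 · (x − 17)^2 has its unique minimum at x* = 17 with φ(x*) = 0 and φ''(x*) = 36. Laplace's method gives
  I(n) ~ e^(−n φ(x*)) · sqrt(2π / (n · φ''(x*))) = sqrt(2π / (36n)) = sqrt(π/(18n)).
This is exact: substituting u = (x − 17)·sqrt(18n) gives I(n) = (1/sqrt(18n)) ∫_{−∞}^{∞} e^(−u^2) du = sqrt(π/(18n)).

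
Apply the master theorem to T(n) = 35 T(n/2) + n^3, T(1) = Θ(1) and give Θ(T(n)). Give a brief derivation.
T(n) = Θ(n^(log_2 35))

Master theorem: compare f(n) = n^3 to n^(log_2 35) where log_2 35 ≈ 5.129. Since 3 < log_2 35, we have f(n) = O(n^(log_2 35 − ε)) for some ε > 0 — Case 1. Hence T(n) = Θ(n^(log_2 35)).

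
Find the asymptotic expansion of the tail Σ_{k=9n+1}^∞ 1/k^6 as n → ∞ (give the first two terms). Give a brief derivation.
Σ_{k>9n} 1/k^6 = 1/(5 · (9n)^5) − 1/(2 · (9n)^6) + O(1/(9n)^7)

Compare to the integral: ∫_{9n}^∞ x^(−6) dx = [−x^(−5)/5]_{9n}^∞ = 1/((6−1)·(9n)^5). The Euler-Maclaurin correction adds −f(9n)/2 = −1/(2·(9n)^6). Euler-Maclaurin then gives
  Σ_{k>9n} 1/k^6 = ∫_{9n}^∞ dx/x^6 − 1/(2·(9n)^6) + O(1/(9n)^7).
(Equivalently this is ζ(6) − Σ_{k≤9n} 1/k^6.)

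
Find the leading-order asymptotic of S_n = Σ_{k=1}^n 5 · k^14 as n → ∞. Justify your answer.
S_n ~ n^15 / 3

By integral comparison (Euler-Maclaurin), Σ_{k=1}^n 5 · k^14 = 5 · ∫_0^n x^14 dx + O(n^14) = 5 · n^15/15 = n^15 / 3 + O(n^14). (Equivalently, Faulhaber's formula gives the same leading term.)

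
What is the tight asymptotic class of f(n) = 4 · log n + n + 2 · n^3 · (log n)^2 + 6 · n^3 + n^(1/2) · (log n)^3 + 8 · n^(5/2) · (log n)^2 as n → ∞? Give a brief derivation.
f(n) ∈ Θ(n^3 · (log n)^2)

Compare the terms by growth order. For large n, n^a · (log n)^b dominates n^a' · (log n)^b' iff a > a', or (a = a' and b > b'). Ranking the 6 terms shows the dominant one is 2 · n^3 · (log n)^2. Hence f(n) ∈ Θ(n^3 · (log n)^2).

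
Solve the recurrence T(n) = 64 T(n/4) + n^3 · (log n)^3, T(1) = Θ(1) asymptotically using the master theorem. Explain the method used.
T(n) = Θ(n^3 · (log n)^4)

Here log_4 64 = 3 and f(n) = n^3 · (log n)^3 = Θ(n^(log_4 64) · (log n)^3). This is the extended Case 2 of the master theorem (f matches the critical exponent up to log factors), giving T(n) = Θ(n^(log_4 64) · (log n)^(3+1)) = Θ(n^3 · (log n)^4).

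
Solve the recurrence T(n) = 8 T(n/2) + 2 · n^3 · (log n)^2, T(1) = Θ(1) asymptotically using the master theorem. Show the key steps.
T(n) = Θ(n^3 · (log n)^3)

Here log_2 8 = 3 and f(n) = 2 · n^3 · (log n)^2 = Θ(n^(log_2 8) · (log n)^2). This is the extended Case 2 of the master theorem (f matches the critical exponent up to log factors), giving T(n) = Θ(n^(log_2 8) · (log n)^(2+1)) = Θ(n^3 · (log n)^3).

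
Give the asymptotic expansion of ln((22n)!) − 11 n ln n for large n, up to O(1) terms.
ln((22n)!) − 11 n ln n = 11 n ln n + 22(ln 22 − 1) n + (1/2) ln(2π·22n) + O(1/n)

Stirling: ln((22n)!) = 22n ln(22n) − 22n + (1/2) ln(2π·22n) + O(1/n).
Expand 22n ln(22n) = 22n (ln n + ln 22) = 22n ln n + 22n ln 22.
Subtract 11n ln n: leading term is (22 − 11) n ln n = 11 n ln n. The next term is 22n ln 22 − 22n = 22(ln 22 − 1) n. Then the (1/2) ln(2π·22n) correction.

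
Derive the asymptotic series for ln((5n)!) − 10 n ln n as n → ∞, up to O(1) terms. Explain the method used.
ln((5n)!) − 10 n ln n = −5 n ln n + 5(ln 5 − 1) n + (1/2) ln(2π·5n) + O(1/n)

Stirling: ln((5n)!) = 5n ln(5n) − 5n + (1/2) ln(2π·5n) + O(1/n).
Expand 5n ln(5n) = 5n (ln n + ln 5) = 5n ln n + 5n ln 5.
Subtract 10n ln n: leading term is (5 − 10) n ln n = −5 n ln n. The next term is 5n ln 5 − 5n = 5(ln 5 − 1) n. Then the (1/2) ln(2π·5n) correction.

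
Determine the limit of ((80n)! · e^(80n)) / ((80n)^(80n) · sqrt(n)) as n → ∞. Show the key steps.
lim = sqrt(2π·80)

Stirling: (80n)! ~ sqrt(2π·80n) · (80n/e)^(80n). Hence
  (80n)! · e^(80n) / (80n)^(80n) ~ sqrt(2π·80n).
Dividing by sqrt(n): sqrt(2π·80n) / sqrt(n) = sqrt(2π·80) · n^((1−1)/2), so the limit is sqrt(2π·80).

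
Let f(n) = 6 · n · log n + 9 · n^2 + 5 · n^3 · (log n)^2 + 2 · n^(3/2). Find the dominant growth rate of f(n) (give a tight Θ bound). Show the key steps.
f(n) ∈ Θ(n^3 · (log n)^2)

Compare the terms by growth order. For large n, n^a · (log n)^b dominates n^a' · (log n)^b' iff a > a', or (a = a' and b > b'). Ranking the 4 terms shows the dominant one is 5 · n^3 · (log n)^2. Hence f(n) ∈ Θ(n^3 · (log n)^2).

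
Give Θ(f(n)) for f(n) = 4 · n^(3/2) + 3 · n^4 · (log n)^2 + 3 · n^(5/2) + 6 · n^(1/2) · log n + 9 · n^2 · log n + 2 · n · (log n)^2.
f(n) ∈ Θ(n^4 · (log n)^2)

Compare the terms by growth order. For large n, n^a · (log n)^b dominates n^a' · (log n)^b' iff a > a', or (a = a' and b > b'). Ranking the 6 terms shows the dominant one is 3 · n^4 · (log n)^2. Hence f(n) ∈ Θ(n^4 · (log n)^2).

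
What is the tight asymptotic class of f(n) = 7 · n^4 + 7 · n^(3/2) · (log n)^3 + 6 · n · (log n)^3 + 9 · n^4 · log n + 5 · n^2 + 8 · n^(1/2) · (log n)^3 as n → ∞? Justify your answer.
f(n) ∈ Θ(n^4 · log n)

Compare the terms by growth order. For large n, n^a · (log n)^b dominates n^a' · (log n)^b' iff a > a', or (a = a' and b > b'). Ranking the 6 terms shows the dominant one is 9 · n^4 · log n. Hence f(n) ∈ Θ(n^4 · log n).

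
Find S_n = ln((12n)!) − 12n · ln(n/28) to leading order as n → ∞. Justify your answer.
S_n ~ 12n · (ln 336 − 1) + O(ln n)

Stirling: ln((12n)!) = 12n ln(12n) − 12n + O(ln n).
  S_n = 12n ln(12n) − 12n − 12n ln(n/28) + O(ln n)
      = 12n ln(12n) − 12n ln n + 12n ln 28 − 12n + O(ln n)
      = 12n ln 12 + 12n ln 28 − 12n + O(ln n)
      = 12n (ln 336 − 1) + O(ln n).
Numerically ln(336) − 1 ≈ 4.8171.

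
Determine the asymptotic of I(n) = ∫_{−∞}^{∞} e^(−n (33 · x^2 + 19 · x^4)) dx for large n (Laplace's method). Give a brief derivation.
I(n) ~ sqrt(π/(33n))

φ(x) = 33 · x^2 + 19 · x^4 has its unique global minimum at x* = 0 (since φ'(x) = 66x + 76x^3 = 0 only at x = 0 for real x with both coefficients positive, and φ → ∞ as |x| → ∞). At x* = 0, φ(0) = 0 and φ''(0) = 66. Laplace's method then gives
  I(n) ~ sqrt(2π / (n · φ''(0))) · e^(−n φ(0)) = sqrt(2π / (66n)) = sqrt(π/(33n)).
The 19 · x^4 term contributes only at subleading order (an O(1/n) relative correction).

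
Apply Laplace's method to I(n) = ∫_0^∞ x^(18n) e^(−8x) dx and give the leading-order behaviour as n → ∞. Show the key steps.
I(n) ~ (sqrt(2π·18n) / 8) · (18n/(8e))^(18n)

Write the integrand as exp(18n ln x − 8x) and set f(x) = 18n ln x − 8x. Then f'(x) = 18n/x − 8 = 0 at x* = 18n/8, and f''(x*) = −18n/x*^2 = −8^2/(18n). Laplace's method (interior maximum) gives
  I(n) ~ e^(f(x*)) · sqrt(2π / |f''(x*)|)
        = exp(18n ln(18n/8) − 18n) · sqrt(2π · 18n / 8^2)
        = (18n/8)^(18n) e^(−18n) · sqrt(2π·18n) / 8
        = (sqrt(2π·18n) / 8) · (18n/(8e))^(18n).
This matches Γ(18n+1)/8^(18n+1) with Stirling applied to Γ.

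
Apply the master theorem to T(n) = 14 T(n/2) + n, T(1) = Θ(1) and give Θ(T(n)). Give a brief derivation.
T(n) = Θ(n^(log_2 14))

Master theorem: compare f(n) = n to n^(log_2 14) where log_2 14 ≈ 3.807. Since 1 < log_2 14, we have f(n) = O(n^(log_2 14 − ε)) for some ε > 0 — Case 1. Hence T(n) = Θ(n^(log_2 14)).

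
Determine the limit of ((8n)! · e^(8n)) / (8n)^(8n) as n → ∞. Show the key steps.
lim = ∞

Stirling: (8n)! ~ sqrt(2π·8n) · (8n/e)^(8n). Hence
  (8n)! · e^(8n) / (8n)^(8n) ~ sqrt(2π·8n) = sqrt(2π·8) · sqrt(n) → ∞.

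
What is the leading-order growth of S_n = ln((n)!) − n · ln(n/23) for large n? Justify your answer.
S_n ~ n · (ln 23 − 1) + O(ln n)

Stirling: ln((n)!) = n ln(n) − n + O(ln n).
  S_n = n ln(n) − n − n ln(n/23) + O(ln n)
      = n ln(n) − n ln n + n ln 23 − n + O(ln n)
      = n ln 23 − n + O(ln n)
      = n (ln 23 − 1) + O(ln n).
Numerically ln(23) − 1 ≈ 2.1355.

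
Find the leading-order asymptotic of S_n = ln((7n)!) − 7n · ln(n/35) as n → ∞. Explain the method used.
S_n ~ 7n · (ln 245 − 1) + O(ln n)

Stirling: ln((7n)!) = 7n ln(7n) − 7n + O(ln n).
  S_n = 7n ln(7n) − 7n − 7n ln(n/35) + O(ln n)
      = 7n ln(7n) − 7n ln n + 7n ln 35 − 7n + O(ln n)
      = 7n ln 7 + 7n ln 35 − 7n + O(ln n)
      = 7n (ln 245 − 1) + O(ln n).
Numerically ln(245) − 1 ≈ 4.5013.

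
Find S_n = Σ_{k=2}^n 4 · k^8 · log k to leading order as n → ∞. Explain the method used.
S_n ~ 4 · n^9 log n / 9 − 4 · n^9 / 81

By integral comparison, S_n = ∫_1^n 4 · x^8 · log x dx + O(n^8 · log n). For the integral, ∫ x^8 log x dx = n^9 log n / 9 − n^9/81 (integration by parts). Hence S_n ~ 4 · n^9 log n / 9 − 4 · n^9 / 81.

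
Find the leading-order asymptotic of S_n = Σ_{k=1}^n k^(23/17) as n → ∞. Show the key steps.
S_n ~ (17/40) · n^(40/17)

Integral comparison: Σ_{k=1}^n k^(23/17) = ∫_0^n x^(23/17) dx + O(n^(23/17)). The integral is n^(1 + 23/17) / (1 + 23/17) = n^((23+17)/17) / ((23+17)/17) = (17/40) · n^(40/17).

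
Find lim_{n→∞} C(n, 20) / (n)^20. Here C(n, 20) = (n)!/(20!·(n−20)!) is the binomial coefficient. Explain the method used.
lim = 1/20! = 1/2432902008176640000

With N = n → ∞: C(N, 20) / N^20 = [N(N−1)…(N−19)] / (20! · N^20) = (1/20!) · 1 · (1 − 1/n) · … · (1 − 19/n). Each factor → 1 as N → ∞, so the limit is 1/20! = 1/2432902008176640000.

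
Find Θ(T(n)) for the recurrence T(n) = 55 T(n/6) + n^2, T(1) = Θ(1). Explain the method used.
T(n) = Θ(n^(log_6 55))

Master theorem: compare f(n) = n^2 to n^(log_6 55) where log_6 55 ≈ 2.237. Since 2 < log_6 55, we have f(n) = O(n^(log_6 55 − ε)) for some ε > 0 — Case 1. Hence T(n) = Θ(n^(log_6 55)).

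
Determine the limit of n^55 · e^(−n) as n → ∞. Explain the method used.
lim = 0

Exponentials with base > 1 dominate every fixed polynomial: for any fixed c, n^c / e^n → 0 as n → ∞ (e.g. by the ratio test, or since e^n grows faster than any power of n). Hence n^55 · e^(−n) = n^55 / e^n → 0.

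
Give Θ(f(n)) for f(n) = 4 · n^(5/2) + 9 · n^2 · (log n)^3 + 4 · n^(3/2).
f(n) ∈ Θ(n^(5/2))

Compare the terms by growth order. For large n, n^a · (log n)^b dominates n^a' · (log n)^b' iff a > a', or (a = a' and b > b'). Ranking the 3 terms shows the dominant one is 4 · n^(5/2). Hence f(n) ∈ Θ(n^(5/2)).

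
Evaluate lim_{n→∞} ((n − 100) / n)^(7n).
lim = e^(−700)

Rewrite as (1 − 100/n)^(7n). By the standard limit (1 + x/n)^n → e^x, we have (1 − 100/n)^n → e^(−100), and raising to the 7th power gives e^(−700).
More precisely, ln[(1 − 100/n)^(7n)] = 7n · ln(1 − 100/n) = 7n · (-100/n + O(1/n^2)) = -700 + O(1/n) → -700.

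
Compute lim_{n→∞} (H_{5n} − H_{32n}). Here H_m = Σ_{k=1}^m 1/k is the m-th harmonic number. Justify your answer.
lim = ln(5/32)

Euler-Maclaurin gives H_m = ln m + γ + 1/(2m) + O(1/m^2). The γ and O(1/m) terms cancel in the difference:
  H_{5n} − H_{32n} = ln(5n) − ln(32n) + O(1/n) = ln(5/32) + O(1/n).
Hence the limit is ln(5/32).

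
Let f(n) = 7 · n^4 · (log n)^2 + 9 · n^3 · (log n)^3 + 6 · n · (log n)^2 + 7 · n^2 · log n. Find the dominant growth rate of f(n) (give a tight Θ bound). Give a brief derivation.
f(n) ∈ Θ(n^4 · (log n)^2)

Compare the terms by growth order. For large n, n^a · (log n)^b dominates n^a' · (log n)^b' iff a > a', or (a = a' and b > b'). Ranking the 4 terms shows the dominant one is 7 · n^4 · (log n)^2. Hence f(n) ∈ Θ(n^4 · (log n)^2).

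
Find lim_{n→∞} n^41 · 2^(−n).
lim = 0

Exponentials with base > 1 dominate every fixed polynomial: for any fixed c, n^c / 2^n → 0 as n → ∞ (e.g. by the ratio test, or by writing 2^n = e^(n ln 2) and noting e^(n ln 2) / n^c → ∞). Hence n^41 · 2^(−n) = n^41 / 2^n → 0.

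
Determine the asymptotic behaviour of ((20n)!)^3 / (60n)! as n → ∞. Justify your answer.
((20n)!)^3/(60n)! ~ ((2π·20n)^(2/2) / sqrt(3)) · 3^(−3·20n)  →  0

Write N = 20n. Stirling: N! ~ sqrt(2π N)(N/e)^N and (3N)! ~ sqrt(2π·3N)·(3N/e)^(3N).
  (N!)^3/(3N)! ~ (2π N)^(3/2) (N/e)^(3N) / [sqrt(2π·3N) (3N/e)^(3N)]
     = (2π N)^(3/2) / sqrt(2π·3N) · (N/(3N))^(3N)
     = (2π N)^((3−1)/2) / sqrt(3) · 3^(−3N).
Since 3^3 > 1, the factor 3^(−3N) decays exponentially, so the ratio → 0. Substituting N = 20n gives the stated form.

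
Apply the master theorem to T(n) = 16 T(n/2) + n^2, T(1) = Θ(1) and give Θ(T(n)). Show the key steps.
T(n) = Θ(n^4)

Master theorem: compare f(n) = n^2 to n^(log_2 16) where log_2 16 = 4. Since 2 < log_2 16, we have f(n) = O(n^(log_2 16 − ε)) for some ε > 0 — Case 1. Hence T(n) = Θ(n^(log_2 16)) = Θ(n^4).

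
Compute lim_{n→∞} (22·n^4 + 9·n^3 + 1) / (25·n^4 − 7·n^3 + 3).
lim = 22/25

For large n the leading n^4 terms dominate both numerator and denominator. Dividing top and bottom by n^4, every other term tends to 0, leaving 22/25.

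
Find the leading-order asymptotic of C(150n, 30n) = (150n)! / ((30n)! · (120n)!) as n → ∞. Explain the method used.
C(150n, 30n) ~ (3125/256)^(30n) · sqrt(5/(8π·30n))

Write N = 30n. Apply Stirling to each factorial:
  (5N)! ~ sqrt(2π·5N) · (5N/e)^(5N),
  N! ~ sqrt(2π N) · (N/e)^N,
  (4N)! ~ sqrt(2π·4N) · (4N/e)^(4N).
The exponential factors combine to (5N)^(5N) / (N^N · (4N)^(4N)) = 5^(5N)/4^(4N) = (5^5/4^4)^N = (3125/256)^N.
The square-root prefactors combine to sqrt(2π·5N) / (sqrt(2π N)·sqrt(2π·4N)) = sqrt(5 / (2π·4·N)) = sqrt(5/(8π·30n)).
Substituting N = 30n: C(150n, 30n) ~ (3125/256)^(30n) · sqrt(5/(8π·30n)).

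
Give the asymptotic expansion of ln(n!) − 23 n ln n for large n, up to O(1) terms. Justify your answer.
ln(n!) − 23 n ln n = −22 n ln n − n + (1/2) ln(2π n) + O(1/n)

Stirling: ln((n)!) = n ln(n) − n + (1/2) ln(2π·n) + O(1/n).
Here n ln(n) = n ln n.
Subtract 23n ln n: leading term is (1 − 23) n ln n = −22 n ln n. The next term is −n. Then the (1/2) ln(2π·n) correction.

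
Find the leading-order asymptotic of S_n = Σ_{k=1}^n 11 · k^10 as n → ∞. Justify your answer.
S_n ~ n^11

By integral comparison (Euler-Maclaurin), Σ_{k=1}^n 11 · k^10 = 11 · ∫_0^n x^10 dx + O(n^10) = 11 · n^11/11 = n^11 + O(n^10). (Equivalently, Faulhaber's formula gives the same leading term.)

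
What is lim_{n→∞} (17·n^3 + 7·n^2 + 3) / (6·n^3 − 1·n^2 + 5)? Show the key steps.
lim = 17/6

For large n the leading n^3 terms dominate both numerator and denominator. Dividing top and bottom by n^3, every other term tends to 0, leaving 17/6.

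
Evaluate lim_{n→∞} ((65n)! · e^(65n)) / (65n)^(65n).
lim = ∞

Stirling: (65n)! ~ sqrt(2π·65n) · (65n/e)^(65n). Hence
  (65n)! · e^(65n) / (65n)^(65n) ~ sqrt(2π·65n) = sqrt(2π·65) · sqrt(n) → ∞.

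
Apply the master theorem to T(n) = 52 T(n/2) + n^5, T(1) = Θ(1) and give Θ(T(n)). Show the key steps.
T(n) = Θ(n^(log_2 52))

Master theorem: compare f(n) = n^5 to n^(log_2 52) where log_2 52 ≈ 5.700. Since 5 < log_2 52, we have f(n) = O(n^(log_2 52 − ε)) for some ε > 0 — Case 1. Hence T(n) = Θ(n^(log_2 52)).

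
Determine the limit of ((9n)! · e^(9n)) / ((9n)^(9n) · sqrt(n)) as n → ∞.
lim = sqrt(2π·9)

Stirling: (9n)! ~ sqrt(2π·9n) · (9n/e)^(9n). Hence
  (9n)! · e^(9n) / (9n)^(9n) ~ sqrt(2π·9n).
Dividing by sqrt(n): sqrt(2π·9n) / sqrt(n) = sqrt(2π·9) · n^((1−1)/2), so the limit is sqrt(2π·9).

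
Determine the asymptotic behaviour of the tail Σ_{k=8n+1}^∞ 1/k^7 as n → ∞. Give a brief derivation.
Σ_{k>8n} 1/k^7 ~ 1/(6 · (8n)^6)

Compare to the integral: ∫_{8n}^∞ x^(−7) dx = [−x^(−6)/6]_{8n}^∞ = 1/((7−1)·(8n)^6). Euler-Maclaurin then gives
  Σ_{k>8n} 1/k^7 = ∫_{8n}^∞ dx/x^7 − 1/(2·(8n)^7) + O(1/(8n)^8).
(Equivalently this is ζ(7) − Σ_{k≤8n} 1/k^7.)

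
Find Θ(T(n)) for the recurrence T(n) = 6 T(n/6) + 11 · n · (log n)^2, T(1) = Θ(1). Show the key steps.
T(n) = Θ(n · (log n)^3)

Here log_6 6 = 1 and f(n) = 11 · n · (log n)^2 = Θ(n^(log_6 6) · (log n)^2). This is the extended Case 2 of the master theorem (f matches the critical exponent up to log factors), giving T(n) = Θ(n^(log_6 6) · (log n)^(2+1)) = Θ(n · (log n)^3).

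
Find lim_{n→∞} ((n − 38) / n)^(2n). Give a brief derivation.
lim = e^(−76)

Rewrite as (1 − 38/n)^(2n). By the standard limit (1 + x/n)^n → e^x, we have (1 − 38/n)^n → e^(−38), and raising to the 2nd power gives e^(−76).
More precisely, ln[(1 − 38/n)^(2n)] = 2n · ln(1 − 38/n) = 2n · (-38/n + O(1/n^2)) = -76 + O(1/n) → -76.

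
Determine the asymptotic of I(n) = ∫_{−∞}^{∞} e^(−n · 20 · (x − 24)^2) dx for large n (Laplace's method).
I(n) = sqrt(π/(20n))

Here φ(x) = 20 · (x − 24)^2 has its unique minimum at x* = 24 with φ(x*) = 0 and φ''(x*) = 40. Laplace's method gives
  I(n) ~ e^(−n φ(x*)) · sqrt(2π / (n · φ''(x*))) = sqrt(2π / (40n)) = sqrt(π/(20n)).
This is exact: substituting u = (x − 24)·sqrt(20n) gives I(n) = (1/sqrt(20n)) ∫_{−∞}^{∞} e^(−u^2) du = sqrt(π/(20n)).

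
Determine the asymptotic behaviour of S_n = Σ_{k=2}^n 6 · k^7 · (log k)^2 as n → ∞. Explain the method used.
S_n ~ 3 · n^8 · (log n)^2 / 4

By integral comparison, S_n = ∫_1^n 6 · x^7 · (log x)^2 dx + O(n^7 · (log n)^2). For the integral, the leading term of ∫_1^n x^7 (log x)^2 dx is n^8/8 · (log n)^2 (by repeated integration by parts; each step lowers the log-exponent and produces a relatively O(1/log n) correction). Hence S_n ~ 3 · n^8 · (log n)^2 / 4.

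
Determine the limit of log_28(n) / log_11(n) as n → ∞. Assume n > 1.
lim = ln(11) / ln(28) = log_28(11)

Change of base: log_28(n) = ln n / ln 28 and log_11(n) = ln n / ln 11. The ratio is (ln n / ln 28) · (ln 11 / ln n) = ln 11 / ln 28, a constant independent of n. So the limit is ln 11 / ln 28 = log_28(11).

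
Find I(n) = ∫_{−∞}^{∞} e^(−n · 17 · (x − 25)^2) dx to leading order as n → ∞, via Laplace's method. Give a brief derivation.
I(n) = sqrt(π/(17n))

Here φ(x) = 17 · (x − 25)^2 has its unique minimum at x* = 25 with φ(x*) = 0 and φ''(x*) = 34. Laplace's method gives
  I(n) ~ e^(−n φ(x*)) · sqrt(2π / (n · φ''(x*))) = sqrt(2π / (34n)) = sqrt(π/(17n)).
This is exact: substituting u = (x − 25)·sqrt(17n) gives I(n) = (1/sqrt(17n)) ∫_{−∞}^{∞} e^(−u^2) du = sqrt(π/(17n)).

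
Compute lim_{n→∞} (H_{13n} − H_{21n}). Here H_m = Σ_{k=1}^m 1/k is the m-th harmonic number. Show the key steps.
lim = ln(13/21)

Euler-Maclaurin gives H_m = ln m + γ + 1/(2m) + O(1/m^2). The γ and O(1/m) terms cancel in the difference:
  H_{13n} − H_{21n} = ln(13n) − ln(21n) + O(1/n) = ln(13/21) + O(1/n).
Hence the limit is ln(13/21).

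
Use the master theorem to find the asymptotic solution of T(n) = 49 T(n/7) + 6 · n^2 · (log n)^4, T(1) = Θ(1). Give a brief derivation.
T(n) = Θ(n^2 · (log n)^5)

Here log_7 49 = 2 and f(n) = 6 · n^2 · (log n)^4 = Θ(n^(log_7 49) · (log n)^4). This is the extended Case 2 of the master theorem (f matches the critical exponent up to log factors), giving T(n) = Θ(n^(log_7 49) · (log n)^(4+1)) = Θ(n^2 · (log n)^5).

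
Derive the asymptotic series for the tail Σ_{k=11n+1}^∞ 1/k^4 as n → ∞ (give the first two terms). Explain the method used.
Σ_{k>11n} 1/k^4 = 1/(3 · (11n)^3) − 1/(2 · (11n)^4) + O(1/(11n)^5)

Compare to the integral: ∫_{11n}^∞ x^(−4) dx = [−x^(−3)/3]_{11n}^∞ = 1/((4−1)·(11n)^3). The Euler-Maclaurin correction adds −f(11n)/2 = −1/(2·(11n)^4). Euler-Maclaurin then gives
  Σ_{k>11n} 1/k^4 = ∫_{11n}^∞ dx/x^4 − 1/(2·(11n)^4) + O(1/(11n)^5).
(Equivalently this is ζ(4) − Σ_{k≤11n} 1/k^4.)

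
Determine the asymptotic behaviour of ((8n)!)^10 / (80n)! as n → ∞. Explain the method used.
((8n)!)^10/(80n)! ~ ((2π·8n)^(9/2) / sqrt(10)) · 10^(−10·8n)  →  0

Write N = 8n. Stirling: N! ~ sqrt(2π N)(N/e)^N and (10N)! ~ sqrt(2π·10N)·(10N/e)^(10N).
  (N!)^10/(10N)! ~ (2π N)^(10/2) (N/e)^(10N) / [sqrt(2π·10N) (10N/e)^(10N)]
     = (2π N)^(10/2) / sqrt(2π·10N) · (N/(10N))^(10N)
     = (2π N)^((10−1)/2) / sqrt(10) · 10^(−10N).
Since 10^10 > 1, the factor 10^(−10N) decays exponentially, so the ratio → 0. Substituting N = 8n gives the stated form.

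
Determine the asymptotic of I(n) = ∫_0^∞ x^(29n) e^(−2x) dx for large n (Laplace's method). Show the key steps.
I(n) ~ (sqrt(2π·29n) / 2) · (29n/(2e))^(29n)

Write the integrand as exp(29n ln x − 2x) and set f(x) = 29n ln x − 2x. Then f'(x) = 29n/x − 2 = 0 at x* = 29n/2, and f''(x*) = −29n/x*^2 = −2^2/(29n). Laplace's method (interior maximum) gives
  I(n) ~ e^(f(x*)) · sqrt(2π / |f''(x*)|)
        = exp(29n ln(29n/2) − 29n) · sqrt(2π · 29n / 2^2)
        = (29n/2)^(29n) e^(−29n) · sqrt(2π·29n) / 2
        = (sqrt(2π·29n) / 2) · (29n/(2e))^(29n).
This matches Γ(29n+1)/2^(29n+1) with Stirling applied to Γ.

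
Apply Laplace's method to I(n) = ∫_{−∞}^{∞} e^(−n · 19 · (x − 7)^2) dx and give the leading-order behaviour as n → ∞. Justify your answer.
I(n) = sqrt(π/(19n))

Here φ(x) = 19 · (x − 7)^2 has its unique minimum at x* = 7 with φ(x*) = 0 and φ''(x*) = 38. Laplace's method gives
  I(n) ~ e^(−n φ(x*)) · sqrt(2π / (n · φ''(x*))) = sqrt(2π / (38n)) = sqrt(π/(19n)).
This is exact: substituting u = (x − 7)·sqrt(19n) gives I(n) = (1/sqrt(19n)) ∫_{−∞}^{∞} e^(−u^2) du = sqrt(π/(19n)).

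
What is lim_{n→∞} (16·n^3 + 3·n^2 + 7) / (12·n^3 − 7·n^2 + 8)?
lim = 16/12 = 4/3

For large n the leading n^3 terms dominate both numerator and denominator. Dividing top and bottom by n^3, every other term tends to 0, leaving 16/12 = 4/3.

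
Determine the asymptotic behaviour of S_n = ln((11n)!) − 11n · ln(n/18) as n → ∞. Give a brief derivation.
S_n ~ 11n · (ln 198 − 1) + O(ln n)

Stirling: ln((11n)!) = 11n ln(11n) − 11n + O(ln n).
  S_n = 11n ln(11n) − 11n − 11n ln(n/18) + O(ln n)
      = 11n ln(11n) − 11n ln n + 11n ln 18 − 11n + O(ln n)
      = 11n ln 11 + 11n ln 18 − 11n + O(ln n)
      = 11n (ln 198 − 1) + O(ln n).
Numerically ln(198) − 1 ≈ 4.2883.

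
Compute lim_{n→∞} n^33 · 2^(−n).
lim = 0

Exponentials with base > 1 dominate every fixed polynomial: for any fixed c, n^c / 2^n → 0 as n → ∞ (e.g. by the ratio test, or by writing 2^n = e^(n ln 2) and noting e^(n ln 2) / n^c → ∞). Hence n^33 · 2^(−n) = n^33 / 2^n → 0.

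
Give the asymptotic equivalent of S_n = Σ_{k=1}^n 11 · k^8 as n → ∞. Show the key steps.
S_n ~ 11 · n^9 / 9

By integral comparison (Euler-Maclaurin), Σ_{k=1}^n 11 · k^8 = 11 · ∫_0^n x^8 dx + O(n^8) = 11 · n^9/9 + O(n^8). (Equivalently, Faulhaber's formula gives the same leading term.)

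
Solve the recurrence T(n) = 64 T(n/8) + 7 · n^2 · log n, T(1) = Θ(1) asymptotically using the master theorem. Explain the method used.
T(n) = Θ(n^2 · (log n)^2)

Here log_8 64 = 2 and f(n) = 7 · n^2 · log n = Θ(n^(log_8 64) · (log n)^1). This is the extended Case 2 of the master theorem (f matches the critical exponent up to log factors), giving T(n) = Θ(n^(log_8 64) · (log n)^(1+1)) = Θ(n^2 · (log n)^2).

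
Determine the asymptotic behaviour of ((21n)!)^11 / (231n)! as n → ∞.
((21n)!)^11/(231n)! ~ ((2π·21n)^(10/2) / sqrt(11)) · 11^(−11·21n)  →  0

Write N = 21n. Stirling: N! ~ sqrt(2π N)(N/e)^N and (11N)! ~ sqrt(2π·11N)·(11N/e)^(11N).
  (N!)^11/(11N)! ~ (2π N)^(11/2) (N/e)^(11N) / [sqrt(2π·11N) (11N/e)^(11N)]
     = (2π N)^(11/2) / sqrt(2π·11N) · (N/(11N))^(11N)
     = (2π N)^((11−1)/2) / sqrt(11) · 11^(−11N).
Since 11^11 > 1, the factor 11^(−11N) decays exponentially, so the ratio → 0. Substituting N = 21n gives the stated form.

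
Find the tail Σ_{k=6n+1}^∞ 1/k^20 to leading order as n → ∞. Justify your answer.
Σ_{k>6n} 1/k^20 ~ 1/(19 · (6n)^19)

Compare to the integral: ∫_{6n}^∞ x^(−20) dx = [−x^(−19)/19]_{6n}^∞ = 1/((20−1)·(6n)^19). Euler-Maclaurin then gives
  Σ_{k>6n} 1/k^20 = ∫_{6n}^∞ dx/x^20 − 1/(2·(6n)^20) + O(1/(6n)^21).
(Equivalently this is ζ(20) − Σ_{k≤6n} 1/k^20.)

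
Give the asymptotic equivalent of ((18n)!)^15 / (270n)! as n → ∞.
((18n)!)^15/(270n)! ~ ((2π·18n)^(14/2) / sqrt(15)) · 15^(−15·18n)  →  0

Write N = 18n. Stirling: N! ~ sqrt(2π N)(N/e)^N and (15N)! ~ sqrt(2π·15N)·(15N/e)^(15N).
  (N!)^15/(15N)! ~ (2π N)^(15/2) (N/e)^(15N) / [sqrt(2π·15N) (15N/e)^(15N)]
     = (2π N)^(15/2) / sqrt(2π·15N) · (N/(15N))^(15N)
     = (2π N)^((15−1)/2) / sqrt(15) · 15^(−15N).
Since 15^15 > 1, the factor 15^(−15N) decays exponentially, so the ratio → 0. Substituting N = 18n gives the stated form.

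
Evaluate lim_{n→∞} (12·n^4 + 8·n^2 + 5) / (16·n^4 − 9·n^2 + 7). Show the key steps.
lim = 12/16 = 3/4

For large n the leading n^4 terms dominate both numerator and denominator. Dividing top and bottom by n^4, every other term tends to 0, leaving 12/16 = 3/4.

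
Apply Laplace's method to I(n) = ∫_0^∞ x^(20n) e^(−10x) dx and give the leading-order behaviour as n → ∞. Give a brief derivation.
I(n) ~ (sqrt(2π·20n) / 10) · (20n/(10e))^(20n)

Write the integrand as exp(20n ln x − 10x) and set f(x) = 20n ln x − 10x. Then f'(x) = 20n/x − 10 = 0 at x* = 20n/10, and f''(x*) = −20n/x*^2 = −10^2/(20n). Laplace's method (interior maximum) gives
  I(n) ~ e^(f(x*)) · sqrt(2π / |f''(x*)|)
        = exp(20n ln(20n/10) − 20n) · sqrt(2π · 20n / 10^2)
        = (20n/10)^(20n) e^(−20n) · sqrt(2π·20n) / 10
        = (sqrt(2π·20n) / 10) · (20n/(10e))^(20n).
This matches Γ(20n+1)/10^(20n+1) with Stirling applied to Γ.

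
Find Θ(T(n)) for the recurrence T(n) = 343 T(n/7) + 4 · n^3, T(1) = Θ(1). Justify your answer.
T(n) = Θ(n^3 log n)

log_7 343 = 3, and f(n) = 4 · n^3 = Θ(n^(log_7 343)). This is Case 2 of the master theorem: T(n) = Θ(f(n) · log n) = Θ(n^3 log n).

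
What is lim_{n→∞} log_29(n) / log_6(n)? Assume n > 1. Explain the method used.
lim = ln(6) / ln(29) = log_29(6)

Change of base: log_29(n) = ln n / ln 29 and log_6(n) = ln n / ln 6. The ratio is (ln n / ln 29) · (ln 6 / ln n) = ln 6 / ln 29, a constant independent of n. So the limit is ln 6 / ln 29 = log_29(6).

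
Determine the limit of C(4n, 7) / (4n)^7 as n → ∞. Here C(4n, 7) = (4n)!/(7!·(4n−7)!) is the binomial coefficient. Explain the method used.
lim = 1/7! = 1/5040

With N = 4n → ∞: C(N, 7) / N^7 = [N(N−1)…(N−6)] / (7! · N^7) = (1/7!) · 1 · (1 − 1/(4n)) · … · (1 − 6/(4n)). Each factor → 1 as N → ∞, so the limit is 1/7! = 1/5040.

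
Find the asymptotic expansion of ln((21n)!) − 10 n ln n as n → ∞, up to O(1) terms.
ln((21n)!) − 10 n ln n = 11 n ln n + 21(ln 21 − 1) n + (1/2) ln(2π·21n) + O(1/n)

Stirling: ln((21n)!) = 21n ln(21n) − 21n + (1/2) ln(2π·21n) + O(1/n).
Expand 21n ln(21n) = 21n (ln n + ln 21) = 21n ln n + 21n ln 21.
Subtract 10n ln n: leading term is (21 − 10) n ln n = 11 n ln n. The next term is 21n ln 21 − 21n = 21(ln 21 − 1) n. Then the (1/2) ln(2π·21n) correction.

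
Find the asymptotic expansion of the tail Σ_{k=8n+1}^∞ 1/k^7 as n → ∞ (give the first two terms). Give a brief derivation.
Σ_{k>8n} 1/k^7 = 1/(6 · (8n)^6) − 1/(2 · (8n)^7) + O(1/(8n)^8)

Compare to the integral: ∫_{8n}^∞ x^(−7) dx = [−x^(−6)/6]_{8n}^∞ = 1/((7−1)·(8n)^6). The Euler-Maclaurin correction adds −f(8n)/2 = −1/(2·(8n)^7). Euler-Maclaurin then gives
  Σ_{k>8n} 1/k^7 = ∫_{8n}^∞ dx/x^7 − 1/(2·(8n)^7) + O(1/(8n)^8).
(Equivalently this is ζ(7) − Σ_{k≤8n} 1/k^7.)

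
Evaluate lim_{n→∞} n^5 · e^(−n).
lim = 0

Exponentials with base > 1 dominate every fixed polynomial: for any fixed c, n^c / e^n → 0 as n → ∞ (e.g. by the ratio test, or since e^n grows faster than any power of n). Hence n^5 · e^(−n) = n^5 / e^n → 0.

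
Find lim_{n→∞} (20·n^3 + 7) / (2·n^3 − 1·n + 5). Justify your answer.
lim = 20/2 = 10

For large n the leading n^3 terms dominate both numerator and denominator. Dividing top and bottom by n^3, every other term tends to 0, leaving 20/2 = 10.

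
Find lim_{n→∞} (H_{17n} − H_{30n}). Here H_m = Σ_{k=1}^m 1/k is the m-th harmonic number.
lim = ln(17/30)

Euler-Maclaurin gives H_m = ln m + γ + 1/(2m) + O(1/m^2). The γ and O(1/m) terms cancel in the difference:
  H_{17n} − H_{30n} = ln(17n) − ln(30n) + O(1/n) = ln(17/30) + O(1/n).
Hence the limit is ln(17/30).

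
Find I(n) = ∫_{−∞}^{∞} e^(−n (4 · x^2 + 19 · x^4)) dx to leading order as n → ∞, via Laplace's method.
I(n) ~ sqrt(π/(4n))

φ(x) = 4 · x^2 + 19 · x^4 has its unique global minimum at x* = 0 (since φ'(x) = 8x + 76x^3 = 0 only at x = 0 for real x with both coefficients positive, and φ → ∞ as |x| → ∞). At x* = 0, φ(0) = 0 and φ''(0) = 8. Laplace's method then gives
  I(n) ~ sqrt(2π / (n · φ''(0))) · e^(−n φ(0)) = sqrt(2π / (8n)) = sqrt(π/(4n)).
The 19 · x^4 term contributes only at subleading order (an O(1/n) relative correction).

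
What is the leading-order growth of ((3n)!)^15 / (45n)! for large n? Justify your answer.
((3n)!)^15/(45n)! ~ ((2π·3n)^(14/2) / sqrt(15)) · 15^(−15·3n)  →  0

Write N = 3n. Stirling: N! ~ sqrt(2π N)(N/e)^N and (15N)! ~ sqrt(2π·15N)·(15N/e)^(15N).
  (N!)^15/(15N)! ~ (2π N)^(15/2) (N/e)^(15N) / [sqrt(2π·15N) (15N/e)^(15N)]
     = (2π N)^(15/2) / sqrt(2π·15N) · (N/(15N))^(15N)
     = (2π N)^((15−1)/2) / sqrt(15) · 15^(−15N).
Since 15^15 > 1, the factor 15^(−15N) decays exponentially, so the ratio → 0. Substituting N = 3n gives the stated form.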